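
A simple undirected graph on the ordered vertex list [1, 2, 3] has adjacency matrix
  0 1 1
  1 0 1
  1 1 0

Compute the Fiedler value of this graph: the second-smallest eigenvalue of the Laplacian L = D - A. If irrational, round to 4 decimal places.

Each diagonal entry of L is the vertex degree and each off-diagonal entry is -1 where an edge is present, 0 otherwise; in the order [1, 2, 3] the diagonal is [2, 2, 2]. The smallest Laplacian eigenvalue is always 0. The next one, lambda_2 = 3, measures how hard the graph is to disconnect: larger values mean better connectivity.

3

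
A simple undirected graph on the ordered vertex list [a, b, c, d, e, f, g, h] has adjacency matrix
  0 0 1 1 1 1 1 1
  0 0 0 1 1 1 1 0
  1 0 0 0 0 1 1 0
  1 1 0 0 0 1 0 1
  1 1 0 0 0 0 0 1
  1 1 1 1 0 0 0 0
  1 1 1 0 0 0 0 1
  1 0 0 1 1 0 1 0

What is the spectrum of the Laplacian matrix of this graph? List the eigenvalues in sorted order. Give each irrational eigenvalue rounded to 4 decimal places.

[0, 2.3112, 3.0669, 3.6404, 4, 5.4802, 6.1082, 7.3930]

Each diagonal entry of L is the vertex degree and each off-diagonal entry is -1 where an edge is present, 0 otherwise; in the order [a, b, c, d, e, f, g, h] the diagonal is [6, 4, 3, 4, 3, 4, 4, 4]. Since every row of L sums to 0, the all-ones vector is in the kernel and 0 is an eigenvalue. By the matrix-tree theorem the graph has (1/8) * product of the nonzero eigenvalues = 3193 spanning trees. There is one zero in the spectrum, matching the 1 component.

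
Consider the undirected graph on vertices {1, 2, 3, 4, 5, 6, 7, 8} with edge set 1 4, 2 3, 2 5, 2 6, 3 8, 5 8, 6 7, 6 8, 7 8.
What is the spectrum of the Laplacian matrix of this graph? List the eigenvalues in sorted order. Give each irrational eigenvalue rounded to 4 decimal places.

[0, 0, 1.4384, 2, 2, 3, 4, 5.5616]

With the vertex order [1, 2, 3, 4, 5, 6, 7, 8], the degrees are [1, 3, 2, 1, 2, 3, 2, 4], giving D = diag(1, 3, 2, 1, 2, 3, 2, 4) and L = D - A. L is symmetric positive semidefinite, so every eigenvalue is real and nonnegative. The 2 zero eigenvalues correspond to the 2 connected components. The eigenvalues sum to 18, which equals trace(L) = 2|E|.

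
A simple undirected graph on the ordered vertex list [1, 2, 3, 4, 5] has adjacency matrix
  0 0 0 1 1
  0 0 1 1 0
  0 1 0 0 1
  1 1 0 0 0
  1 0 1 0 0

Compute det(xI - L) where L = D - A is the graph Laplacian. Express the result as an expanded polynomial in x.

Each diagonal entry of L is the vertex degree and each off-diagonal entry is -1 where an edge is present, 0 otherwise; in the order [1, 2, 3, 4, 5] the diagonal is [2, 2, 2, 2, 2]. L has integer entries, so p(x) = det(xI - L) has integer coefficients. Expanding the determinant yields x^5 - 10x^4 + 35x^3 - 50x^2 + 25x. The coefficient of x^4 equals -trace(L) = -10, matching the sum of degrees. The eigenvalues sum to 10, which equals trace(L) = 2|E|.

x^5 - 10x^4 + 35x^3 - 50x^2 + 25x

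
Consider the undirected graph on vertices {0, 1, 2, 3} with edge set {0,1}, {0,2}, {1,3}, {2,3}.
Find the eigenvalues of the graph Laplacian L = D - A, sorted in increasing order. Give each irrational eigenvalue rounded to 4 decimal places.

[0, 2, 2, 4]

With the vertex order [0, 1, 2, 3], the degrees are [2, 2, 2, 2], giving D = diag(2, 2, 2, 2) and L = D - A. Since every row of L sums to 0, the all-ones vector is in the kernel and 0 is an eigenvalue. The single zero eigenvalue shows the graph is connected. There is one zero in the spectrum, matching the 1 component. The eigenvalues sum to 8, which equals trace(L) = 2|E|.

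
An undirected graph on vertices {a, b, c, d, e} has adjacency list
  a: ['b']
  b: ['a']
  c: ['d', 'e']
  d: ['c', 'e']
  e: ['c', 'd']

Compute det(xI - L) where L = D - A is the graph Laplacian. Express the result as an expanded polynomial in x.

x^5 - 8x^4 + 21x^3 - 18x^2

With the vertex order [a, b, c, d, e], the degrees are [1, 1, 2, 2, 2], giving D = diag(1, 1, 2, 2, 2) and L = D - A. Computing det(xI - L) by cofactor expansion (or equivalently via sum-over-permutations) gives x^5 - 8x^4 + 21x^3 - 18x^2. The coefficient of x^4 equals -trace(L) = -8, matching the sum of degrees.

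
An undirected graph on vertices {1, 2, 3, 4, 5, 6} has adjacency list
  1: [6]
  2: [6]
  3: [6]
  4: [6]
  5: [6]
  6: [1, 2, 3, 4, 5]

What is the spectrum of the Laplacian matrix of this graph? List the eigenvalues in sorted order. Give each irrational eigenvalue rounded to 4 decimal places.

Each diagonal entry of L is the vertex degree and each off-diagonal entry is -1 where an edge is present, 0 otherwise; in the order [1, 2, 3, 4, 5, 6] the diagonal is [1, 1, 1, 1, 1, 5]. Since every row of L sums to 0, the all-ones vector is in the kernel and 0 is an eigenvalue.

[0, 1, 1, 1, 1, 6]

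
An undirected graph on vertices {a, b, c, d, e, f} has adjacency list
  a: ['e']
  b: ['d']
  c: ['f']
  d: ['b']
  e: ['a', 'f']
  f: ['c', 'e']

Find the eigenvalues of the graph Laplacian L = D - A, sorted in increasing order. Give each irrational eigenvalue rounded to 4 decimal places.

[0, 0, 0.5858, 2, 2, 3.4142]

With the vertex order [a, b, c, d, e, f], the degrees are [1, 1, 1, 1, 2, 2], giving D = diag(1, 1, 1, 1, 2, 2) and L = D - A. Diagonalising L (or applying a numerical eigensolver to the 6x6 matrix) gives the spectrum above. The 2 zero eigenvalues correspond to the 2 connected components.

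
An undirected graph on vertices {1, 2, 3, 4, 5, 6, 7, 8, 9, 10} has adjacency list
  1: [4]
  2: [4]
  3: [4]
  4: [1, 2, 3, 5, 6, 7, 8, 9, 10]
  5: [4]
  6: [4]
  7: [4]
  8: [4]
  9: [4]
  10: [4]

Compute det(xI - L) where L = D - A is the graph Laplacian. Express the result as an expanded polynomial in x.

x^10 - 18x^9 + 108x^8 - 336x^7 + 630x^6 - 756x^5 + 588x^4 - 288x^3 + 81x^2 - 10x

Reading degrees in the order [1, 2, 3, 4, 5, 6, 7, 8, 9, 10] gives [1, 1, 1, 9, 1, 1, 1, 1, 1, 1]; set D = diag(1, 1, 1, 9, 1, 1, 1, 1, 1, 1) and form L = D - A. Computing det(xI - L) by cofactor expansion (or equivalently via sum-over-permutations) gives x^10 - 18x^9 + 108x^8 - 336x^7 + 630x^6 - 756x^5 + 588x^4 - 288x^3 + 81x^2 - 10x. The constant term is 0 because L is singular (the all-ones vector lies in its kernel). By the matrix-tree theorem the graph has (1/10) * product of the nonzero eigenvalues = 1 spanning tree. The largest eigenvalue, 10, is at most the vertex count 10.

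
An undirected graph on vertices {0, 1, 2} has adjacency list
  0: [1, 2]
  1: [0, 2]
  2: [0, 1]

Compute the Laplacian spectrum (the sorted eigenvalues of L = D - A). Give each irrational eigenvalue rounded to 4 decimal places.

Each diagonal entry of L is the vertex degree and each off-diagonal entry is -1 where an edge is present, 0 otherwise; in the order [0, 1, 2] the diagonal is [2, 2, 2]. The multiplicity of 0 as a Laplacian eigenvalue equals the number of connected components. The single zero eigenvalue shows the graph is connected.

[0, 3, 3]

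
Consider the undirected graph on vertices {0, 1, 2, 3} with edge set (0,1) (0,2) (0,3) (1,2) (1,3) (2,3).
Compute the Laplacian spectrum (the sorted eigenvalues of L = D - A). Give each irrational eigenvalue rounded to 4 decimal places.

With the vertex order [0, 1, 2, 3], the degrees are [3, 3, 3, 3], giving D = diag(3, 3, 3, 3) and L = D - A. L is symmetric positive semidefinite, so every eigenvalue is real and nonnegative. The largest eigenvalue, 4, is at most the vertex count 4. There is one zero in the spectrum, matching the 1 component.

[0, 4, 4, 4]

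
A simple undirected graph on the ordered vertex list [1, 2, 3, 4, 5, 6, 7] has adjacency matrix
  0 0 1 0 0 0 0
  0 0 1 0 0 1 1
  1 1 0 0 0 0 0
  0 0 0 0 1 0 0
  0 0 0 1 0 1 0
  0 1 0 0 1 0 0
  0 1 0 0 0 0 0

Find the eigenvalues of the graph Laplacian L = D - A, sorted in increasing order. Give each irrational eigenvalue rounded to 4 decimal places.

Each diagonal entry of L is the vertex degree and each off-diagonal entry is -1 where an edge is present, 0 otherwise; in the order [1, 2, 3, 4, 5, 6, 7] the diagonal is [1, 3, 2, 1, 2, 2, 1]. Diagonalising L (or applying a numerical eigensolver to the 7x7 matrix) gives the spectrum above. The single zero eigenvalue shows the graph is connected. The largest eigenvalue, 4.3342, is at most the vertex count 7.

[0, 0.2603, 0.6262, 1.4055, 2.2742, 3.0996, 4.3342]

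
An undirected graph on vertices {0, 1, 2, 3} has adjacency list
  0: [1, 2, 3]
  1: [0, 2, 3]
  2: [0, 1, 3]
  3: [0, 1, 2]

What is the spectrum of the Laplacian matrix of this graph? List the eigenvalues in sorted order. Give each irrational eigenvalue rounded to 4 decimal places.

[0, 4, 4, 4]

Reading degrees in the order [0, 1, 2, 3] gives [3, 3, 3, 3]; set D = diag(3, 3, 3, 3) and form L = D - A. Since every row of L sums to 0, the all-ones vector is in the kernel and 0 is an eigenvalue. The single zero eigenvalue shows the graph is connected. By the matrix-tree theorem the graph has (1/4) * product of the nonzero eigenvalues = 16 spanning trees. There is one zero in the spectrum, matching the 1 component.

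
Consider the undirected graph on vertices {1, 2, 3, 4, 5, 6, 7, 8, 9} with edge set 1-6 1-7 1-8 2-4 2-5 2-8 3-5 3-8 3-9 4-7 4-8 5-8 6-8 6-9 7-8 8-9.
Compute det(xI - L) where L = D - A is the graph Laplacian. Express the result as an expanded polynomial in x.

x^9 - 32x^8 + 428x^7 - 3136x^6 + 13786x^5 - 37232x^4 + 60276x^3 - 53424x^2 + 19845x

Reading degrees in the order [1, 2, 3, 4, 5, 6, 7, 8, 9] gives [3, 3, 3, 3, 3, 3, 3, 8, 3]; set D = diag(3, 3, 3, 3, 3, 3, 3, 8, 3) and form L = D - A. L has integer entries, so p(x) = det(xI - L) has integer coefficients. Expanding the determinant yields x^9 - 32x^8 + 428x^7 - 3136x^6 + 13786x^5 - 37232x^4 + 60276x^3 - 53424x^2 + 19845x. The coefficient of x^8 equals -trace(L) = -32, matching the sum of degrees.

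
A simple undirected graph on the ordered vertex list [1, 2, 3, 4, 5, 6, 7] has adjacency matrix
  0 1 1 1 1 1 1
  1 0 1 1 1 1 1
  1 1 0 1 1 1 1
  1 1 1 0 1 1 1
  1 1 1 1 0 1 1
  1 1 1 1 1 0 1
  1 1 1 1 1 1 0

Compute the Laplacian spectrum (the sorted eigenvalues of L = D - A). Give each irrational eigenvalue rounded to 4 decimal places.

With the vertex order [1, 2, 3, 4, 5, 6, 7], the degrees are [6, 6, 6, 6, 6, 6, 6], giving D = diag(6, 6, 6, 6, 6, 6, 6) and L = D - A. The multiplicity of 0 as a Laplacian eigenvalue equals the number of connected components. There is one zero in the spectrum, matching the 1 component. The largest eigenvalue, 7, is at most the vertex count 7.

[0, 7, 7, 7, 7, 7, 7]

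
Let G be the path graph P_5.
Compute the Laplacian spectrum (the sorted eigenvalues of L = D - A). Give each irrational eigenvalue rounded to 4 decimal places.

[0, 0.3820, 1.3820, 2.6180, 3.6180]

The graph has 5 vertices and degree multiset [2, 2, 2, 1, 1]; D is the diagonal matrix of degrees and L = D - A. L is symmetric positive semidefinite, so every eigenvalue is real and nonnegative. There is one zero in the spectrum, matching the 1 component.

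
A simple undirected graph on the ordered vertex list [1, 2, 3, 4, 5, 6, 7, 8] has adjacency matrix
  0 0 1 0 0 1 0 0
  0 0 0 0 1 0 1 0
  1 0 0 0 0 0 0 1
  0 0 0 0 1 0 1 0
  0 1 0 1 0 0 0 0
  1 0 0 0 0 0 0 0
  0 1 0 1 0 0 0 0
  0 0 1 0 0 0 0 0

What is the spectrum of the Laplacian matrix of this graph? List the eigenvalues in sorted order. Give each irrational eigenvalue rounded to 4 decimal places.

Reading degrees in the order [1, 2, 3, 4, 5, 6, 7, 8] gives [2, 2, 2, 2, 2, 1, 2, 1]; set D = diag(2, 2, 2, 2, 2, 1, 2, 1) and form L = D - A. The multiplicity of 0 as a Laplacian eigenvalue equals the number of connected components. The 2 zero eigenvalues correspond to the 2 connected components. The largest eigenvalue, 4, is at most the vertex count 8.

[0, 0, 0.5858, 2, 2, 2, 3.4142, 4]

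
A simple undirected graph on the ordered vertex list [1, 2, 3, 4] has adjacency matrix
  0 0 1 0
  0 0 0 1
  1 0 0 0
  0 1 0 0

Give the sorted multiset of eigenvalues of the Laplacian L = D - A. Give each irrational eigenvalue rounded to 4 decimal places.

With the vertex order [1, 2, 3, 4], the degrees are [1, 1, 1, 1], giving D = diag(1, 1, 1, 1) and L = D - A. L is symmetric positive semidefinite, so every eigenvalue is real and nonnegative. The 2 zero eigenvalues correspond to the 2 connected components. There are 2 zeros in the spectrum, matching the 2 components.

[0, 0, 2, 2]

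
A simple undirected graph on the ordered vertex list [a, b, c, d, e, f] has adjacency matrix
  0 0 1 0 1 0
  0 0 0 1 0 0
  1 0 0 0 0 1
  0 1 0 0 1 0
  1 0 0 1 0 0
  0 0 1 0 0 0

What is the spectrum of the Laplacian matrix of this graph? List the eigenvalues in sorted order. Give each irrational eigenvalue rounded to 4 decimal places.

[0, 0.2679, 1, 2, 3, 3.7321]

Reading degrees in the order [a, b, c, d, e, f] gives [2, 1, 2, 2, 2, 1]; set D = diag(2, 1, 2, 2, 2, 1) and form L = D - A. L is symmetric positive semidefinite, so every eigenvalue is real and nonnegative. The single zero eigenvalue shows the graph is connected. The eigenvalues sum to 10, which equals trace(L) = 2|E|. The largest eigenvalue, 3.7321, is at most the vertex count 6.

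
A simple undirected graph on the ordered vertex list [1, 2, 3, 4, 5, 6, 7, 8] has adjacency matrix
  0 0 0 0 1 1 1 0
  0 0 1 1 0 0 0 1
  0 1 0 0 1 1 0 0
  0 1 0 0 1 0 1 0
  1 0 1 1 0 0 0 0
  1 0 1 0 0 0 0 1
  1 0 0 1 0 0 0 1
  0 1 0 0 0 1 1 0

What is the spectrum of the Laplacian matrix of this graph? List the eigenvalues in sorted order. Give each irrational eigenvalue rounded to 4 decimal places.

[0, 2, 2, 2, 4, 4, 4, 6]

Reading degrees in the order [1, 2, 3, 4, 5, 6, 7, 8] gives [3, 3, 3, 3, 3, 3, 3, 3]; set D = diag(3, 3, 3, 3, 3, 3, 3, 3) and form L = D - A. Since every row of L sums to 0, the all-ones vector is in the kernel and 0 is an eigenvalue. The single zero eigenvalue shows the graph is connected. There is one zero in the spectrum, matching the 1 component.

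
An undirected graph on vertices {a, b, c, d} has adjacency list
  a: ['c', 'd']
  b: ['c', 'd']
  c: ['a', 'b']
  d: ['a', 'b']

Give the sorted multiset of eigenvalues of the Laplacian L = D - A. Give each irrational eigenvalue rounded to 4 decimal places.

[0, 2, 2, 4]

Each diagonal entry of L is the vertex degree and each off-diagonal entry is -1 where an edge is present, 0 otherwise; in the order [a, b, c, d] the diagonal is [2, 2, 2, 2]. L is symmetric positive semidefinite, so every eigenvalue is real and nonnegative. By the matrix-tree theorem the graph has (1/4) * product of the nonzero eigenvalues = 4 spanning trees. The largest eigenvalue, 4, is at most the vertex count 4.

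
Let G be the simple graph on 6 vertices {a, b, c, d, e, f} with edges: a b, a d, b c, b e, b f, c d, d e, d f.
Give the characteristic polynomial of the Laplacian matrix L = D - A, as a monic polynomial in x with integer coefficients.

With the vertex order [a, b, c, d, e, f], the degrees are [2, 4, 2, 4, 2, 2], giving D = diag(2, 4, 2, 4, 2, 2) and L = D - A. The eigenvalues of L are [0, 2, 2, 2, 4, 6]; the characteristic polynomial is the product of (x - lambda_i), which multiplies out to x^6 - 16x^5 + 96x^4 - 272x^3 + 368x^2 - 192x. The constant term is 0 because L is singular (the all-ones vector lies in its kernel). There is one zero in the spectrum, matching the 1 component.

x^6 - 16x^5 + 96x^4 - 272x^3 + 368x^2 - 192x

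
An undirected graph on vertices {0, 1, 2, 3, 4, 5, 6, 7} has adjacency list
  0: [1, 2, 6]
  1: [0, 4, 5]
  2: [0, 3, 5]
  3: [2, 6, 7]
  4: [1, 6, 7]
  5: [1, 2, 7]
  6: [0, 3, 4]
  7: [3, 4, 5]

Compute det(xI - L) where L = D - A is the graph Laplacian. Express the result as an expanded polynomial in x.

With the vertex order [0, 1, 2, 3, 4, 5, 6, 7], the degrees are [3, 3, 3, 3, 3, 3, 3, 3], giving D = diag(3, 3, 3, 3, 3, 3, 3, 3) and L = D - A. The eigenvalues of L are [0, 2, 2, 2, 4, 4, 4, 6]; the characteristic polynomial is the product of (x - lambda_i), which multiplies out to x^8 - 24x^7 + 240x^6 - 1296x^5 + 4080x^4 - 7488x^3 + 7424x^2 - 3072x. The coefficient of x^7 equals -trace(L) = -24, matching the sum of degrees. There is one zero in the spectrum, matching the 1 component.

x^8 - 24x^7 + 240x^6 - 1296x^5 + 4080x^4 - 7488x^3 + 7424x^2 - 3072x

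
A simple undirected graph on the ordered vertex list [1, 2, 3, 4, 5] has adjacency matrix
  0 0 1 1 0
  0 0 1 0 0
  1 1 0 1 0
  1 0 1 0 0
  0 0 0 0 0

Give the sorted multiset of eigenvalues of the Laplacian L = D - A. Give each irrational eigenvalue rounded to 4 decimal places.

With the vertex order [1, 2, 3, 4, 5], the degrees are [2, 1, 3, 2, 0], giving D = diag(2, 1, 3, 2, 0) and L = D - A. Since every row of L sums to 0, the all-ones vector is in the kernel and 0 is an eigenvalue. The 2 zero eigenvalues correspond to the 2 connected components. There are 2 zeros in the spectrum, matching the 2 components. The eigenvalues sum to 8, which equals trace(L) = 2|E|.

[0, 0, 1, 3, 4]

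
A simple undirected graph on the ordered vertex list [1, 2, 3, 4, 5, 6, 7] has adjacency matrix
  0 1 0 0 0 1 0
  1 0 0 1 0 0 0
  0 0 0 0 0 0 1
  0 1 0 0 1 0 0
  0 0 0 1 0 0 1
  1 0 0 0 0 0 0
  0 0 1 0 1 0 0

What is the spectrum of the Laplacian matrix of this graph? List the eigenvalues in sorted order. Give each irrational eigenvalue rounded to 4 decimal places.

Each diagonal entry of L is the vertex degree and each off-diagonal entry is -1 where an edge is present, 0 otherwise; in the order [1, 2, 3, 4, 5, 6, 7] the diagonal is [2, 2, 1, 2, 2, 1, 2]. Since every row of L sums to 0, the all-ones vector is in the kernel and 0 is an eigenvalue. There is one zero in the spectrum, matching the 1 component. The largest eigenvalue, 3.8019, is at most the vertex count 7.

[0, 0.1981, 0.7530, 1.5550, 2.4450, 3.2470, 3.8019]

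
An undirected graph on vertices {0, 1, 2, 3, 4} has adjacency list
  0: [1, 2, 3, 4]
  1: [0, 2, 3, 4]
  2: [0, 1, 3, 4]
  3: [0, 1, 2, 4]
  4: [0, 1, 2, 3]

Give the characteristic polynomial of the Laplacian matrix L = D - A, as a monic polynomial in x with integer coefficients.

Each diagonal entry of L is the vertex degree and each off-diagonal entry is -1 where an edge is present, 0 otherwise; in the order [0, 1, 2, 3, 4] the diagonal is [4, 4, 4, 4, 4]. L has integer entries, so p(x) = det(xI - L) has integer coefficients. Expanding the determinant yields x^5 - 20x^4 + 150x^3 - 500x^2 + 625x. Since p(0) = det(-L) = 0, x divides p(x).

x^5 - 20x^4 + 150x^3 - 500x^2 + 625x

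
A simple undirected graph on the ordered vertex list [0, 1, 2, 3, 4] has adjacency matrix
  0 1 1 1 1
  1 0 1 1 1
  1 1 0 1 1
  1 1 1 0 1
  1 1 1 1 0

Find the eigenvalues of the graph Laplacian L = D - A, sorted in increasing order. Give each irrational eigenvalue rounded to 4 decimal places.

[0, 5, 5, 5, 5]

Each diagonal entry of L is the vertex degree and each off-diagonal entry is -1 where an edge is present, 0 otherwise; in the order [0, 1, 2, 3, 4] the diagonal is [4, 4, 4, 4, 4]. Since every row of L sums to 0, the all-ones vector is in the kernel and 0 is an eigenvalue. The largest eigenvalue, 5, is at most the vertex count 5. By the matrix-tree theorem the graph has (1/5) * product of the nonzero eigenvalues = 125 spanning trees.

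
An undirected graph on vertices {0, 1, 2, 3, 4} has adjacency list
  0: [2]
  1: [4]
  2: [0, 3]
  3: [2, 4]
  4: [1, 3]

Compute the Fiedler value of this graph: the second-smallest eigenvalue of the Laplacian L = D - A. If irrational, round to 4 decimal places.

Reading degrees in the order [0, 1, 2, 3, 4] gives [1, 1, 2, 2, 2]; set D = diag(1, 1, 2, 2, 2) and form L = D - A. The sorted Laplacian eigenvalues are [0, 0.3820, 1.3820, 2.6180, 3.6180]; the algebraic connectivity is the second entry, 0.3820. The largest eigenvalue, 3.6180, is at most the vertex count 5. There is one zero in the spectrum, matching the 1 component.

0.3820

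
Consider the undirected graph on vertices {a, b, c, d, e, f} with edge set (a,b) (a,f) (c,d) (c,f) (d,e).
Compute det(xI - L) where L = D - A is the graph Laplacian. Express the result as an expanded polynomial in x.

x^6 - 10x^5 + 36x^4 - 56x^3 + 35x^2 - 6x

Each diagonal entry of L is the vertex degree and each off-diagonal entry is -1 where an edge is present, 0 otherwise; in the order [a, b, c, d, e, f] the diagonal is [2, 1, 2, 2, 1, 2]. L has integer entries, so p(x) = det(xI - L) has integer coefficients. Expanding the determinant yields x^6 - 10x^5 + 36x^4 - 56x^3 + 35x^2 - 6x. The coefficient of x^5 equals -trace(L) = -10, matching the sum of degrees.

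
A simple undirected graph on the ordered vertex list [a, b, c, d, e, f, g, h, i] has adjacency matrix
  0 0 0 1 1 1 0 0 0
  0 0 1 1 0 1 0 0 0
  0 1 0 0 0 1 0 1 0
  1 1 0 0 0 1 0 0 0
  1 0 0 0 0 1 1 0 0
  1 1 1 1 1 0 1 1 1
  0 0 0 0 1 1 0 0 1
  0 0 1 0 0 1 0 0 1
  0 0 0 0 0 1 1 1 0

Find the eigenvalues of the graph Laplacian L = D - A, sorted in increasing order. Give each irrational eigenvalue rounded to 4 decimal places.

With the vertex order [a, b, c, d, e, f, g, h, i], the degrees are [3, 3, 3, 3, 3, 8, 3, 3, 3], giving D = diag(3, 3, 3, 3, 3, 8, 3, 3, 3) and L = D - A. Diagonalising L (or applying a numerical eigensolver to the 9x9 matrix) gives the spectrum above. The single zero eigenvalue shows the graph is connected. The largest eigenvalue, 9, is at most the vertex count 9.

[0, 1.5858, 1.5858, 3, 3, 4.4142, 4.4142, 5, 9]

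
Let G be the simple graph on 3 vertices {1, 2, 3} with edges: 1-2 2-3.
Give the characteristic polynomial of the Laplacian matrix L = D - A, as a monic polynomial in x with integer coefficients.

x^3 - 4x^2 + 3x

With the vertex order [1, 2, 3], the degrees are [1, 2, 1], giving D = diag(1, 2, 1) and L = D - A. Computing det(xI - L) by cofactor expansion (or equivalently via sum-over-permutations) gives x^3 - 4x^2 + 3x. The constant term is 0 because L is singular (the all-ones vector lies in its kernel).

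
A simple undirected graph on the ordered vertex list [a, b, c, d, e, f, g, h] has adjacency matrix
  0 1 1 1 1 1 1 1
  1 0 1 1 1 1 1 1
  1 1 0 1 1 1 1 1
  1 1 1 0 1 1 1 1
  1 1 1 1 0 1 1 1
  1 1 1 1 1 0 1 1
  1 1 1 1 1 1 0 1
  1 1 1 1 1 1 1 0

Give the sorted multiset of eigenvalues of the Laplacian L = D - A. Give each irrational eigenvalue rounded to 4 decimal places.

With the vertex order [a, b, c, d, e, f, g, h], the degrees are [7, 7, 7, 7, 7, 7, 7, 7], giving D = diag(7, 7, 7, 7, 7, 7, 7, 7) and L = D - A. L is symmetric positive semidefinite, so every eigenvalue is real and nonnegative.

[0, 8, 8, 8, 8, 8, 8, 8]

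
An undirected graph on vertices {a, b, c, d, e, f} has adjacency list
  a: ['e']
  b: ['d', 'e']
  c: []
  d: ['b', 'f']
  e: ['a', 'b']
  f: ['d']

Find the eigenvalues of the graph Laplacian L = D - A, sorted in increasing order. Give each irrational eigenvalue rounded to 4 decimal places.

Reading degrees in the order [a, b, c, d, e, f] gives [1, 2, 0, 2, 2, 1]; set D = diag(1, 2, 0, 2, 2, 1) and form L = D - A. The multiplicity of 0 as a Laplacian eigenvalue equals the number of connected components. The 2 zero eigenvalues correspond to the 2 connected components. The largest eigenvalue, 3.6180, is at most the vertex count 6. The eigenvalues sum to 8, which equals trace(L) = 2|E|.

[0, 0, 0.3820, 1.3820, 2.6180, 3.6180]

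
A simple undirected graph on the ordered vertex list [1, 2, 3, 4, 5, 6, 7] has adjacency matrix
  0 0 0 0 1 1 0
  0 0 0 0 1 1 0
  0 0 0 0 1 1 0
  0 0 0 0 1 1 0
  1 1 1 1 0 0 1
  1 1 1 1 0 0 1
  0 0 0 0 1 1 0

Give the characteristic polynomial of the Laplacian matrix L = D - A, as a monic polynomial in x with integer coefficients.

x^7 - 20x^6 + 155x^5 - 600x^4 + 1240x^3 - 1312x^2 + 560x

With the vertex order [1, 2, 3, 4, 5, 6, 7], the degrees are [2, 2, 2, 2, 5, 5, 2], giving D = diag(2, 2, 2, 2, 5, 5, 2) and L = D - A. The eigenvalues of L are [0, 2, 2, 2, 2, 5, 7]; the characteristic polynomial is the product of (x - lambda_i), which multiplies out to x^7 - 20x^6 + 155x^5 - 600x^4 + 1240x^3 - 1312x^2 + 560x. The coefficient of x^6 equals -trace(L) = -20, matching the sum of degrees. The eigenvalues sum to 20, which equals trace(L) = 2|E|.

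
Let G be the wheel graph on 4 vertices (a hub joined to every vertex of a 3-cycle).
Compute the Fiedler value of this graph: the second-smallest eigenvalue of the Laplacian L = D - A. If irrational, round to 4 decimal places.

The graph has 4 vertices and degree multiset [3, 3, 3, 3]; D is the diagonal matrix of degrees and L = D - A. Computing the eigenvalues of L and sorting gives [0, 4, 4, 4]. The Fiedler value lambda_2 = 4 is strictly positive, so the graph is connected. The eigenvalues sum to 12, which equals trace(L) = 2|E|. By the matrix-tree theorem the graph has (1/4) * product of the nonzero eigenvalues = 16 spanning trees.

4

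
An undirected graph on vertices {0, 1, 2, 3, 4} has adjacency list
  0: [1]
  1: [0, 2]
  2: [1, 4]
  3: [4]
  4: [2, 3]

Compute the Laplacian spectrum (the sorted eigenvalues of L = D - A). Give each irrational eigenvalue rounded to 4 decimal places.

With the vertex order [0, 1, 2, 3, 4], the degrees are [1, 2, 2, 1, 2], giving D = diag(1, 2, 2, 1, 2) and L = D - A. The multiplicity of 0 as a Laplacian eigenvalue equals the number of connected components. The single zero eigenvalue shows the graph is connected. By the matrix-tree theorem the graph has (1/5) * product of the nonzero eigenvalues = 1 spanning tree. There is one zero in the spectrum, matching the 1 component.

[0, 0.3820, 1.3820, 2.6180, 3.6180]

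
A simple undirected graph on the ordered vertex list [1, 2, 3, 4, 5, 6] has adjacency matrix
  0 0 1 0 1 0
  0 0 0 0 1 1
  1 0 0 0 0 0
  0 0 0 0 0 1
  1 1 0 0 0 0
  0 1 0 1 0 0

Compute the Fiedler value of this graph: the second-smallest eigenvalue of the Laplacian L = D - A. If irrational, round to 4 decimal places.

0.2679

With the vertex order [1, 2, 3, 4, 5, 6], the degrees are [2, 2, 1, 1, 2, 2], giving D = diag(2, 2, 1, 1, 2, 2) and L = D - A. The smallest Laplacian eigenvalue is always 0. The next one, lambda_2 = 0.2679, measures how hard the graph is to disconnect: larger values mean better connectivity. There is one zero in the spectrum, matching the 1 component.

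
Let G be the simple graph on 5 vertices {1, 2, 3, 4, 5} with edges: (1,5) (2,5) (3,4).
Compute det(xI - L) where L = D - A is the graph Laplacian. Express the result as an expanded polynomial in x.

Each diagonal entry of L is the vertex degree and each off-diagonal entry is -1 where an edge is present, 0 otherwise; in the order [1, 2, 3, 4, 5] the diagonal is [1, 1, 1, 1, 2]. L has integer entries, so p(x) = det(xI - L) has integer coefficients. Expanding the determinant yields x^5 - 6x^4 + 11x^3 - 6x^2. The coefficient of x^4 equals -trace(L) = -6, matching the sum of degrees.

x^5 - 6x^4 + 11x^3 - 6x^2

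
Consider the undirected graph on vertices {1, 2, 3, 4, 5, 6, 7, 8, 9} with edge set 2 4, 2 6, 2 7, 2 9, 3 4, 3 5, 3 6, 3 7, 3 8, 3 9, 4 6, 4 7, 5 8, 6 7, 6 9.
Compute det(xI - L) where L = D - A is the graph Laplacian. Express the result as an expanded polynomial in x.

With the vertex order [1, 2, 3, 4, 5, 6, 7, 8, 9], the degrees are [0, 4, 6, 4, 2, 5, 4, 2, 3], giving D = diag(0, 4, 6, 4, 2, 5, 4, 2, 3) and L = D - A. Computing det(xI - L) by cofactor expansion (or equivalently via sum-over-permutations) gives x^9 - 30x^8 + 372x^7 - 2458x^6 + 9271x^5 - 19704x^4 + 21348x^3 - 8640x^2. The constant term is 0 because L is singular (the all-ones vector lies in its kernel). There are 2 zeros in the spectrum, matching the 2 components.

x^9 - 30x^8 + 372x^7 - 2458x^6 + 9271x^5 - 19704x^4 + 21348x^3 - 8640x^2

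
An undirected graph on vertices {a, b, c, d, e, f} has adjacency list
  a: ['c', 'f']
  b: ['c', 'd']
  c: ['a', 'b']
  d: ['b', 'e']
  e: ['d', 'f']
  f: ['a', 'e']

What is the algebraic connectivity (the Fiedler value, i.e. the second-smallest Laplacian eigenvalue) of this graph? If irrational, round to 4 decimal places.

1

Reading degrees in the order [a, b, c, d, e, f] gives [2, 2, 2, 2, 2, 2]; set D = diag(2, 2, 2, 2, 2, 2) and form L = D - A. The sorted Laplacian eigenvalues are [0, 1, 1, 3, 3, 4]; the algebraic connectivity is the second entry, 1. The eigenvalues sum to 12, which equals trace(L) = 2|E|. By the matrix-tree theorem the graph has (1/6) * product of the nonzero eigenvalues = 6 spanning trees.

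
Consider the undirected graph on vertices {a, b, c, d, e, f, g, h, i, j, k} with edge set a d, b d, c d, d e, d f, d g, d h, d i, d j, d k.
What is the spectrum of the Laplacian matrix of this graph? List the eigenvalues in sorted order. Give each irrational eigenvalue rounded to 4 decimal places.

[0, 1, 1, 1, 1, 1, 1, 1, 1, 1, 11]

Reading degrees in the order [a, b, c, d, e, f, g, h, i, j, k] gives [1, 1, 1, 10, 1, 1, 1, 1, 1, 1, 1]; set D = diag(1, 1, 1, 10, 1, 1, 1, 1, 1, 1, 1) and form L = D - A. Since every row of L sums to 0, the all-ones vector is in the kernel and 0 is an eigenvalue. The single zero eigenvalue shows the graph is connected. The eigenvalues sum to 20, which equals trace(L) = 2|E|.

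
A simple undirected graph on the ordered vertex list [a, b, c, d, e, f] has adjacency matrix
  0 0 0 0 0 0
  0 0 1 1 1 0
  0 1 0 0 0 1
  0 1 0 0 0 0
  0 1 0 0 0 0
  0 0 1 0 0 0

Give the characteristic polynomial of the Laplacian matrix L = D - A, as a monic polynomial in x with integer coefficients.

x^6 - 8x^5 + 20x^4 - 18x^3 + 5x^2

Reading degrees in the order [a, b, c, d, e, f] gives [0, 3, 2, 1, 1, 1]; set D = diag(0, 3, 2, 1, 1, 1) and form L = D - A. Computing det(xI - L) by cofactor expansion (or equivalently via sum-over-permutations) gives x^6 - 8x^5 + 20x^4 - 18x^3 + 5x^2. Since p(0) = det(-L) = 0, x divides p(x). The largest eigenvalue, 4.1701, is at most the vertex count 6.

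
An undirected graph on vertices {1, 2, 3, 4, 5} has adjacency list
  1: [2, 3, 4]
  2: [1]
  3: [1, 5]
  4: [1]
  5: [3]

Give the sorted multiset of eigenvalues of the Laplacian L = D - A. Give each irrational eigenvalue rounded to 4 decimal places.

[0, 0.5188, 1, 2.3111, 4.1701]

With the vertex order [1, 2, 3, 4, 5], the degrees are [3, 1, 2, 1, 1], giving D = diag(3, 1, 2, 1, 1) and L = D - A. Diagonalising L (or applying a numerical eigensolver to the 5x5 matrix) gives the spectrum above. The single zero eigenvalue shows the graph is connected.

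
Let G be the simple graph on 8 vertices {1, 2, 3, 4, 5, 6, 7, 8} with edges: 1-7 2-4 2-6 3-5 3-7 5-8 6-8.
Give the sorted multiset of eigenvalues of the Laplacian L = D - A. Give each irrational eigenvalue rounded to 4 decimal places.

Reading degrees in the order [1, 2, 3, 4, 5, 6, 7, 8] gives [1, 2, 2, 1, 2, 2, 2, 2]; set D = diag(1, 2, 2, 1, 2, 2, 2, 2) and form L = D - A. L is symmetric positive semidefinite, so every eigenvalue is real and nonnegative. The single zero eigenvalue shows the graph is connected. By the matrix-tree theorem the graph has (1/8) * product of the nonzero eigenvalues = 1 spanning tree. The largest eigenvalue, 3.8478, is at most the vertex count 8.

[0, 0.1522, 0.5858, 1.2346, 2, 2.7654, 3.4142, 3.8478]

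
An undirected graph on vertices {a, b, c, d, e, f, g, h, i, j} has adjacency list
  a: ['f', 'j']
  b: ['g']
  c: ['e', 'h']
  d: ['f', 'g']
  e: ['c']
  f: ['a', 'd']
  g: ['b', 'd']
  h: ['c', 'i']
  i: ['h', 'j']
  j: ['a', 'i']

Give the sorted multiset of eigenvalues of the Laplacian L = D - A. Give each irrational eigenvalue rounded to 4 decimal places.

Reading degrees in the order [a, b, c, d, e, f, g, h, i, j] gives [2, 1, 2, 2, 1, 2, 2, 2, 2, 2]; set D = diag(2, 1, 2, 2, 1, 2, 2, 2, 2, 2) and form L = D - A. The multiplicity of 0 as a Laplacian eigenvalue equals the number of connected components. The single zero eigenvalue shows the graph is connected. By the matrix-tree theorem the graph has (1/10) * product of the nonzero eigenvalues = 1 spanning tree.

[0, 0.0979, 0.3820, 0.8244, 1.3820, 2, 2.6180, 3.1756, 3.6180, 3.9021]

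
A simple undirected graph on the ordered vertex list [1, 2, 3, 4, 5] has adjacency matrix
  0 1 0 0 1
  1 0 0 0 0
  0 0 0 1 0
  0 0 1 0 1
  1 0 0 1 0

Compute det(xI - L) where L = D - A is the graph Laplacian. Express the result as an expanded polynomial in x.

Reading degrees in the order [1, 2, 3, 4, 5] gives [2, 1, 1, 2, 2]; set D = diag(2, 1, 1, 2, 2) and form L = D - A. L has integer entries, so p(x) = det(xI - L) has integer coefficients. Expanding the determinant yields x^5 - 8x^4 + 21x^3 - 20x^2 + 5x. Since p(0) = det(-L) = 0, x divides p(x). The largest eigenvalue, 3.6180, is at most the vertex count 5. There is one zero in the spectrum, matching the 1 component.

x^5 - 8x^4 + 21x^3 - 20x^2 + 5x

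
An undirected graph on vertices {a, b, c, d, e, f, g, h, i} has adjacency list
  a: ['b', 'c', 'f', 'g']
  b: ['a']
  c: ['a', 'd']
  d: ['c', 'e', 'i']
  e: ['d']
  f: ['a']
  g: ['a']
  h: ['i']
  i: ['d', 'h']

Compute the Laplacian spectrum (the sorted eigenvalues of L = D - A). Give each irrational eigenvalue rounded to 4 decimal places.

[0, 0.1884, 0.6144, 1, 1, 1.5333, 2.3798, 4.1545, 5.1296]

Reading degrees in the order [a, b, c, d, e, f, g, h, i] gives [4, 1, 2, 3, 1, 1, 1, 1, 2]; set D = diag(4, 1, 2, 3, 1, 1, 1, 1, 2) and form L = D - A. L is symmetric positive semidefinite, so every eigenvalue is real and nonnegative. The single zero eigenvalue shows the graph is connected. There is one zero in the spectrum, matching the 1 component.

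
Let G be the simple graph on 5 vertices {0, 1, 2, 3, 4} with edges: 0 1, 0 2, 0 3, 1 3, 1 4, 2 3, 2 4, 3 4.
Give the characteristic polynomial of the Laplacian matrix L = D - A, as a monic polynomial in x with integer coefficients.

Each diagonal entry of L is the vertex degree and each off-diagonal entry is -1 where an edge is present, 0 otherwise; in the order [0, 1, 2, 3, 4] the diagonal is [3, 3, 3, 4, 3]. The eigenvalues of L are [0, 3, 3, 5, 5]; the characteristic polynomial is the product of (x - lambda_i), which multiplies out to x^5 - 16x^4 + 94x^3 - 240x^2 + 225x. The constant term is 0 because L is singular (the all-ones vector lies in its kernel). By the matrix-tree theorem the graph has (1/5) * product of the nonzero eigenvalues = 45 spanning trees.

x^5 - 16x^4 + 94x^3 - 240x^2 + 225x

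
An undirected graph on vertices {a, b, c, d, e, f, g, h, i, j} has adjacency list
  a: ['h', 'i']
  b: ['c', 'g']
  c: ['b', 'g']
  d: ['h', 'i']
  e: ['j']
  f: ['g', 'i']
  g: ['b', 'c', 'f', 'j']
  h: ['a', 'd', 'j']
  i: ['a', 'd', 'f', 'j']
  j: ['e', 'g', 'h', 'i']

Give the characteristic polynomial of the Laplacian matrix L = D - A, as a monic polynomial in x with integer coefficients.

x^10 - 26x^9 + 286x^8 - 1740x^7 + 6417x^6 - 14766x^5 + 20988x^4 - 17532x^3 + 7676x^2 - 1320x

With the vertex order [a, b, c, d, e, f, g, h, i, j], the degrees are [2, 2, 2, 2, 1, 2, 4, 3, 4, 4], giving D = diag(2, 2, 2, 2, 1, 2, 4, 3, 4, 4) and L = D - A. Computing det(xI - L) by cofactor expansion (or equivalently via sum-over-permutations) gives x^10 - 26x^9 + 286x^8 - 1740x^7 + 6417x^6 - 14766x^5 + 20988x^4 - 17532x^3 + 7676x^2 - 1320x. The coefficient of x^9 equals -trace(L) = -26, matching the sum of degrees.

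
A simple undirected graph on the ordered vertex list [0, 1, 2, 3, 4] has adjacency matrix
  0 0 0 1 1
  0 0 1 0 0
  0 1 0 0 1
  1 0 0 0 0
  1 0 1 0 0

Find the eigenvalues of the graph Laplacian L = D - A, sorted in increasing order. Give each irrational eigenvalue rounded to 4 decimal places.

[0, 0.3820, 1.3820, 2.6180, 3.6180]

Each diagonal entry of L is the vertex degree and each off-diagonal entry is -1 where an edge is present, 0 otherwise; in the order [0, 1, 2, 3, 4] the diagonal is [2, 1, 2, 1, 2]. The multiplicity of 0 as a Laplacian eigenvalue equals the number of connected components. The single zero eigenvalue shows the graph is connected. The largest eigenvalue, 3.6180, is at most the vertex count 5. There is one zero in the spectrum, matching the 1 component.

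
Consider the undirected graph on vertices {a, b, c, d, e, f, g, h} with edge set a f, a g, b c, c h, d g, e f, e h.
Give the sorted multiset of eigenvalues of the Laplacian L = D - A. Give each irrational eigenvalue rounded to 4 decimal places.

[0, 0.1522, 0.5858, 1.2346, 2, 2.7654, 3.4142, 3.8478]

Reading degrees in the order [a, b, c, d, e, f, g, h] gives [2, 1, 2, 1, 2, 2, 2, 2]; set D = diag(2, 1, 2, 1, 2, 2, 2, 2) and form L = D - A. L is symmetric positive semidefinite, so every eigenvalue is real and nonnegative. The single zero eigenvalue shows the graph is connected. By the matrix-tree theorem the graph has (1/8) * product of the nonzero eigenvalues = 1 spanning tree.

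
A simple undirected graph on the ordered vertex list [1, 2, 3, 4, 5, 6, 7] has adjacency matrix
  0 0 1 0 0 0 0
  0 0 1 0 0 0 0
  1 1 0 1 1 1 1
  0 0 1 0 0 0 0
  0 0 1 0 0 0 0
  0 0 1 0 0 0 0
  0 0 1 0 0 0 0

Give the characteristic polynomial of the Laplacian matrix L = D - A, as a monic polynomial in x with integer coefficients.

Reading degrees in the order [1, 2, 3, 4, 5, 6, 7] gives [1, 1, 6, 1, 1, 1, 1]; set D = diag(1, 1, 6, 1, 1, 1, 1) and form L = D - A. The eigenvalues of L are [0, 1, 1, 1, 1, 1, 7]; the characteristic polynomial is the product of (x - lambda_i), which multiplies out to x^7 - 12x^6 + 45x^5 - 80x^4 + 75x^3 - 36x^2 + 7x. The coefficient of x^6 equals -trace(L) = -12, matching the sum of degrees. The largest eigenvalue, 7, is at most the vertex count 7. There is one zero in the spectrum, matching the 1 component.

x^7 - 12x^6 + 45x^5 - 80x^4 + 75x^3 - 36x^2 + 7x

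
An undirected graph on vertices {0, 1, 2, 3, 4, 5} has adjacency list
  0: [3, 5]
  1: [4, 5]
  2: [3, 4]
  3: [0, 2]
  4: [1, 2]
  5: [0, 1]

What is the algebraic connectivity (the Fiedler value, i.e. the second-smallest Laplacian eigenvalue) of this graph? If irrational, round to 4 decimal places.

Each diagonal entry of L is the vertex degree and each off-diagonal entry is -1 where an edge is present, 0 otherwise; in the order [0, 1, 2, 3, 4, 5] the diagonal is [2, 2, 2, 2, 2, 2]. The smallest Laplacian eigenvalue is always 0. The next one, lambda_2 = 1, measures how hard the graph is to disconnect: larger values mean better connectivity. By the matrix-tree theorem the graph has (1/6) * product of the nonzero eigenvalues = 6 spanning trees.

1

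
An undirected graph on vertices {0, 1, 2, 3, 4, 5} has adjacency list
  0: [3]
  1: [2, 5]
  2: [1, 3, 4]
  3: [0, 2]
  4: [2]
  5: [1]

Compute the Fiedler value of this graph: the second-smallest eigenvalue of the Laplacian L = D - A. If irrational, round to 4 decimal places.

0.3820

With the vertex order [0, 1, 2, 3, 4, 5], the degrees are [1, 2, 3, 2, 1, 1], giving D = diag(1, 2, 3, 2, 1, 1) and L = D - A. Computing the eigenvalues of L and sorting gives [0, 0.3820, 0.6972, 2, 2.6180, 4.3028]. The Fiedler value lambda_2 = 0.3820 is strictly positive, so the graph is connected.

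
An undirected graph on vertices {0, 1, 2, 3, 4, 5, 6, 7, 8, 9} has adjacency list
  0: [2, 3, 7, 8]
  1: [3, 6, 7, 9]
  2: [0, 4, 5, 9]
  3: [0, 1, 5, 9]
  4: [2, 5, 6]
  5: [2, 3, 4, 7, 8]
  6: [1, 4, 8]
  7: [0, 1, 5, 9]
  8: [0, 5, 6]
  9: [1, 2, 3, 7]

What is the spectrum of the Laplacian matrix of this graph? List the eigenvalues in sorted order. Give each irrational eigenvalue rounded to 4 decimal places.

[0, 1.8015, 2.4718, 2.5858, 4, 4.2700, 4.4029, 5.4142, 5.5714, 7.4823]

Reading degrees in the order [0, 1, 2, 3, 4, 5, 6, 7, 8, 9] gives [4, 4, 4, 4, 3, 5, 3, 4, 3, 4]; set D = diag(4, 4, 4, 4, 3, 5, 3, 4, 3, 4) and form L = D - A. Since every row of L sums to 0, the all-ones vector is in the kernel and 0 is an eigenvalue. The single zero eigenvalue shows the graph is connected. By the matrix-tree theorem the graph has (1/10) * product of the nonzero eigenvalues = 19544 spanning trees. The largest eigenvalue, 7.4823, is at most the vertex count 10.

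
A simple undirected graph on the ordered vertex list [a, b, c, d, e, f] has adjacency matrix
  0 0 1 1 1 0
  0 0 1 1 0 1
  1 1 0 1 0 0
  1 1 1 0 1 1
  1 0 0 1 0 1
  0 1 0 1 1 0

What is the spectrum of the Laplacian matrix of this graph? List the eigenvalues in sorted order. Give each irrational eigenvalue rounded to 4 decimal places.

[0, 2.3820, 2.3820, 4.6180, 4.6180, 6]

Reading degrees in the order [a, b, c, d, e, f] gives [3, 3, 3, 5, 3, 3]; set D = diag(3, 3, 3, 5, 3, 3) and form L = D - A. Since every row of L sums to 0, the all-ones vector is in the kernel and 0 is an eigenvalue. The largest eigenvalue, 6, is at most the vertex count 6. The eigenvalues sum to 20, which equals trace(L) = 2|E|.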